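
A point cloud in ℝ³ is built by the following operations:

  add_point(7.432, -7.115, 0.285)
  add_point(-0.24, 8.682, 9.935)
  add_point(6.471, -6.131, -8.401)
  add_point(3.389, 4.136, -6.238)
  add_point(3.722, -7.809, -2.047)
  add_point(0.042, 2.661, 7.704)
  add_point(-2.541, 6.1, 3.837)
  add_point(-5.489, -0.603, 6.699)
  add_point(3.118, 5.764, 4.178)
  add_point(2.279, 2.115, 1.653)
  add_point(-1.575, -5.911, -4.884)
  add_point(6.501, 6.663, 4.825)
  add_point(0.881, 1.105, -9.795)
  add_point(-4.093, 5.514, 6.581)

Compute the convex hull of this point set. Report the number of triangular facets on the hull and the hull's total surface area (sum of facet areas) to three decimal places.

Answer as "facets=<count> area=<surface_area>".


Hull vertices (12/14): indices [0, 1, 2, 3, 4, 5, 6, 7, 10, 11, 12, 13].

Facet areas (half cross-product norm):
  f1: (p11, p1, p0) → 56.3447
  f2: (p5, p0, p7) → 46.5553
  f3: (p5, p1, p7) → 18.2486
  f4: (p5, p1, p0) → 24.8589
  f5: (p10, p12, p7) → 57.5450
  f6: (p13, p1, p7) → 14.3994
  f7: (p13, p12, p7) → 54.7111
  f8: (p3, p11, p1) → 46.9542
  f9: (p2, p10, p12) → 34.8736
  f10: (p2, p3, p12) → 24.4835
  f11: (p2, p11, p0) → 62.6865
  f12: (p2, p3, p11) → 61.1056
  f13: (p6, p13, p12) → 13.2696
  f14: (p6, p3, p12) → 28.4095
  f15: (p6, p13, p1) → 9.6127
  f16: (p6, p3, p1) → 32.0623
  f17: (p4, p2, p0) → 15.7079
  f18: (p4, p2, p10) → 22.1972
  f19: (p4, p0, p7) → 32.0968
  f20: (p4, p10, p7) → 41.9837
Σ area = 698.106

Euler: V−E+F = 12−30+20 = 2.

facets=20 area=698.106


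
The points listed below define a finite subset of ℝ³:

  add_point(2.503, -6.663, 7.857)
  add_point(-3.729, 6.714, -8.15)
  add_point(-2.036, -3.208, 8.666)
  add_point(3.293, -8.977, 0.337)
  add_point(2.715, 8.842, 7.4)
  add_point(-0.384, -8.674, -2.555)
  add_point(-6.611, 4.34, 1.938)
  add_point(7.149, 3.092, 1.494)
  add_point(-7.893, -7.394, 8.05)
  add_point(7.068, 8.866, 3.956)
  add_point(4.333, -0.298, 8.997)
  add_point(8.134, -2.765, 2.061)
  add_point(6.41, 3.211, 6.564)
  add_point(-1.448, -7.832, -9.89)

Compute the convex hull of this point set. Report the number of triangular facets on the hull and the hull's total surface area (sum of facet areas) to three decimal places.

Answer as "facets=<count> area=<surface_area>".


facets=24 area=972.488

Extreme-point indices: [0, 1, 2, 3, 4, 5, 6, 7, 8, 9, 10, 11, 12, 13] — 14 of 14 on the boundary.

Area of each hull facet:
  f1: (p1, p13, p8) → 138.9114
  f2: (p3, p13, p11) → 42.4970
  f3: (p7, p9, p11) → 9.3053
  f4: (p7, p13, p11) → 47.6576
  f5: (p7, p1, p9) → 47.0143
  f6: (p7, p1, p13) → 106.8324
  f7: (p6, p1, p8) → 54.2135
  f8: (p12, p9, p11) → 21.6485
  f9: (p12, p10, p11) → 17.9443
  f10: (p5, p13, p8) → 34.5113
  f11: (p5, p3, p8) → 30.5758
  f12: (p5, p3, p13) → 12.0275
  f13: (p0, p10, p11) → 26.5642
  f14: (p0, p3, p11) → 29.6278
  f15: (p0, p3, p8) → 41.0187
  f16: (p4, p12, p9) → 16.3142
  f17: (p4, p12, p10) → 15.3091
  f18: (p4, p1, p9) → 45.3352
  f19: (p4, p6, p1) → 62.3568
  f20: (p4, p6, p8) → 76.2129
  f21: (p2, p4, p8) → 26.6374
  f22: (p2, p4, p10) → 32.0577
  f23: (p2, p0, p8) → 19.9864
  f24: (p2, p0, p10) → 17.9286
Σ area = 972.488

Euler characteristic 14−36+24 = 2 ✓


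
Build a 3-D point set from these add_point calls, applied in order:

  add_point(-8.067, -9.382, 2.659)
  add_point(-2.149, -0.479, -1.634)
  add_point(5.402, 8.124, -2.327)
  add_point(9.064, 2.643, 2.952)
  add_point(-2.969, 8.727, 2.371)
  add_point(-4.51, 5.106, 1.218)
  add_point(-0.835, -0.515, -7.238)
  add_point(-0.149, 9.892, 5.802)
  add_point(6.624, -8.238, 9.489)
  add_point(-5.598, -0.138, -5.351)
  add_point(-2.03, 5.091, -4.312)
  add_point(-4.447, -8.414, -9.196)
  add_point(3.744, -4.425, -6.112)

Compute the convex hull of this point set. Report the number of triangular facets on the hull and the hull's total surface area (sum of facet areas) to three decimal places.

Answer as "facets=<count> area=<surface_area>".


Hull vertices (12/13): indices [0, 2, 3, 4, 5, 6, 7, 8, 9, 10, 11, 12].

Per-facet area ½‖(b−a)×(c−a)‖:
  f1: (p8, p7, p0) → 151.3167
  f2: (p8, p7, p3) → 75.6513
  f3: (p8, p11, p0) → 100.0804
  f4: (p9, p11, p0) → 53.2348
  f5: (p12, p8, p3) → 80.4113
  f6: (p12, p8, p11) → 73.2093
  f7: (p4, p7, p0) → 39.6035
  f8: (p2, p12, p3) → 51.5346
  f9: (p2, p7, p3) → 41.7346
  f10: (p2, p4, p7) → 21.8184
  f11: (p5, p9, p0) → 52.8752
  f12: (p5, p4, p0) → 12.3470
  f13: (p5, p4, p9) → 10.1305
  f14: (p6, p12, p11) → 26.5859
  f15: (p6, p2, p12) → 35.9339
  f16: (p6, p9, p11) → 22.2546
  f17: (p10, p4, p9) → 21.8363
  f18: (p10, p2, p4) → 30.4884
  f19: (p10, p6, p9) → 15.1274
  f20: (p10, p6, p2) → 25.6797
Σ area = 941.854

Euler characteristic 12−30+20 = 2 ✓

facets=20 area=941.854


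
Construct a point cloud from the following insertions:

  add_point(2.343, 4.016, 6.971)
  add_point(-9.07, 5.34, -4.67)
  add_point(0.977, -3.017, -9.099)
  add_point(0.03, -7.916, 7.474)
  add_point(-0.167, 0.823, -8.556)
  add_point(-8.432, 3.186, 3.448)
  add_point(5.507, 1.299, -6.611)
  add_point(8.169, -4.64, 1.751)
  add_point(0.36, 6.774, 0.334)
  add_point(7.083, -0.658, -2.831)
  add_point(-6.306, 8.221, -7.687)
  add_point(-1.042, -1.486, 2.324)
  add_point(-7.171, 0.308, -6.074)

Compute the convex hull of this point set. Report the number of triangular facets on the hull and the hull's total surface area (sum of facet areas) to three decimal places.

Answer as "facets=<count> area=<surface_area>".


Points on the hull: [0, 1, 2, 3, 4, 5, 6, 7, 8, 9, 10, 12] (12 of 13).

Facet areas (half cross-product norm):
  f1: (p2, p3, p7) → 68.5628
  f2: (p0, p3, p7) → 55.9939
  f3: (p12, p2, p3) → 77.8036
  f4: (p5, p0, p3) → 67.1305
  f5: (p5, p12, p1) → 23.4082
  f6: (p5, p12, p3) → 72.8059
  f7: (p6, p2, p7) → 35.4909
  f8: (p9, p0, p7) → 34.9705
  f9: (p9, p6, p7) → 3.9988
  f10: (p4, p6, p2) → 12.0301
  f11: (p10, p5, p1) → 15.3258
  f12: (p10, p4, p6) → 24.9791
  f13: (p10, p12, p1) → 13.6806
  f14: (p10, p12, p2) → 37.0995
  f15: (p10, p4, p2) → 7.6528
  f16: (p8, p10, p6) → 53.4466
  f17: (p8, p9, p0) → 38.6502
  f18: (p8, p9, p6) → 22.9232
  f19: (p8, p5, p0) → 36.6718
  f20: (p8, p10, p5) → 50.6543
Σ area = 753.279

Euler: V−E+F = 12−30+20 = 2.

facets=20 area=753.279


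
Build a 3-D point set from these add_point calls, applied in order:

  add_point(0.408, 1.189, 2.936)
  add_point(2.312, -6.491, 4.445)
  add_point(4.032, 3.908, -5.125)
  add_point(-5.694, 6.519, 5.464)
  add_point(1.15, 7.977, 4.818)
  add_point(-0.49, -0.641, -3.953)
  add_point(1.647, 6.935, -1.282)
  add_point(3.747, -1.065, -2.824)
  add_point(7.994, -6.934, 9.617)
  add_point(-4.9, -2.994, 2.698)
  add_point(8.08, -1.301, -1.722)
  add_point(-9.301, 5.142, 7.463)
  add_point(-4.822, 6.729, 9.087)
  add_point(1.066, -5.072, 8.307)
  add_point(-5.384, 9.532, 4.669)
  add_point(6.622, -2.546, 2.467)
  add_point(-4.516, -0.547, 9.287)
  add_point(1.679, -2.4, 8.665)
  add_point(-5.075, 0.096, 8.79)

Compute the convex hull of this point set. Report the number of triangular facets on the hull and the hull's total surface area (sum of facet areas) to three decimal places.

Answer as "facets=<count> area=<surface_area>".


facets=24 area=687.563

Hull vertices (14/19): indices [1, 2, 4, 5, 6, 7, 8, 9, 10, 11, 12, 13, 14, 16].

Per-facet area ½‖(b−a)×(c−a)‖:
  f1: (p5, p14, p11) → 46.2543
  f2: (p12, p14, p11) → 12.9500
  f3: (p2, p5, p14) → 45.7756
  f4: (p9, p5, p11) → 40.2281
  f5: (p1, p8, p10) → 38.1336
  f6: (p1, p9, p5) → 33.5974
  f7: (p4, p12, p14) → 17.1341
  f8: (p4, p2, p10) → 41.2807
  f9: (p4, p8, p10) → 83.4411
  f10: (p4, p12, p8) → 63.6373
  f11: (p16, p9, p11) → 26.9399
  f12: (p16, p12, p11) → 17.6162
  f13: (p16, p12, p8) → 44.5539
  f14: (p7, p1, p10) → 20.5008
  f15: (p7, p1, p5) → 20.1068
  f16: (p7, p2, p10) → 12.2205
  f17: (p7, p2, p5) → 11.9585
  f18: (p6, p2, p14) → 10.6858
  f19: (p6, p4, p14) → 20.7599
  f20: (p6, p4, p2) → 9.6150
  f21: (p13, p1, p9) → 17.2613
  f22: (p13, p16, p9) → 24.3379
  f23: (p13, p1, p8) → 15.3639
  f24: (p13, p16, p8) → 13.2108
Σ area = 687.563

Euler characteristic 14−36+24 = 2 ✓


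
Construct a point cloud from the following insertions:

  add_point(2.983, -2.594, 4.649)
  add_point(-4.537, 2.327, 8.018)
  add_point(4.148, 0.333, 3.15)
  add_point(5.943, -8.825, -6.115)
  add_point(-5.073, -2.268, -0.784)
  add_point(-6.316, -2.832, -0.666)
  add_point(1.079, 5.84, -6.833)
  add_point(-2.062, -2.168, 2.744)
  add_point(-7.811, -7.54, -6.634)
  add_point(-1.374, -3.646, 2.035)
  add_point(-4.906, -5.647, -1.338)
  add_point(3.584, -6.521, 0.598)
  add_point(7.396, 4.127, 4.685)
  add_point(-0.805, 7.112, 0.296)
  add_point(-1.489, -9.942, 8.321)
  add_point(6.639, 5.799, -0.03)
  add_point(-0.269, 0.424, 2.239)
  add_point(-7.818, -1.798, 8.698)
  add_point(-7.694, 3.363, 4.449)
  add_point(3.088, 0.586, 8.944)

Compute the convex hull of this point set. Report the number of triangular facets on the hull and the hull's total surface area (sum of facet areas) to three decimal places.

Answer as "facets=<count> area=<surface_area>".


Points on the hull: [1, 3, 6, 8, 12, 13, 14, 15, 17, 18, 19] (11 of 20).

Area of each hull facet:
  f1: (p8, p14, p17) → 80.2918
  f2: (p19, p14, p17) → 52.0336
  f3: (p19, p14, p12) → 29.8103
  f4: (p3, p14, p12) → 121.2664
  f5: (p3, p8, p14) → 102.3638
  f6: (p3, p8, p6) → 97.8523
  f7: (p15, p13, p12) → 18.8800
  f8: (p15, p13, p6) → 26.8346
  f9: (p15, p3, p12) → 40.0387
  f10: (p15, p3, p6) → 65.9733
  f11: (p18, p8, p17) → 51.7729
  f12: (p18, p8, p6) → 101.7897
  f13: (p18, p13, p6) → 27.2933
  f14: (p1, p19, p12) → 25.1844
  f15: (p1, p13, p12) → 47.1590
  f16: (p1, p18, p13) → 21.5841
  f17: (p1, p19, p17) → 19.0777
  f18: (p1, p18, p17) → 12.8275
Σ area = 942.033

Check V−E+F: 11 − 27 + 18 = 2.

facets=18 area=942.033


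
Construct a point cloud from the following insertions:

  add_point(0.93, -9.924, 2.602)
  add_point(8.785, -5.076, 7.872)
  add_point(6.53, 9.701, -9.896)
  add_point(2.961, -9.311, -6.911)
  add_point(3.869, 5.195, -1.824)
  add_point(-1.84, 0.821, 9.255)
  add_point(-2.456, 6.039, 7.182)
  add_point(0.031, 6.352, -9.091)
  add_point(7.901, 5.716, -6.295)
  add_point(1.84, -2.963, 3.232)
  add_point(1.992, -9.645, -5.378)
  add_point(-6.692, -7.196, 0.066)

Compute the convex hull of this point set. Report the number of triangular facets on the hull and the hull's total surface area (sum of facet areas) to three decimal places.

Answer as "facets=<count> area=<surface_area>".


10 of the 12 inputs are extreme points: [0, 1, 2, 3, 5, 6, 7, 8, 10, 11].

Facet areas (half cross-product norm):
  f1: (p6, p5, p11) → 35.7202
  f2: (p6, p2, p1) → 153.4974
  f3: (p6, p5, p1) → 29.9394
  f4: (p0, p3, p1) → 49.3929
  f5: (p0, p5, p11) → 52.2517
  f6: (p0, p5, p1) → 60.4872
  f7: (p8, p2, p1) → 13.2320
  f8: (p8, p3, p1) → 119.8466
  f9: (p8, p3, p2) → 35.7423
  f10: (p7, p6, p11) → 118.1658
  f11: (p7, p6, p2) → 58.6252
  f12: (p7, p3, p11) → 94.4944
  f13: (p7, p3, p2) → 56.4741
  f14: (p10, p3, p11) → 5.5557
  f15: (p10, p0, p11) → 33.5530
  f16: (p10, p0, p3) → 3.2511
Σ area = 920.229

Euler: V−E+F = 10−24+16 = 2.

facets=16 area=920.229


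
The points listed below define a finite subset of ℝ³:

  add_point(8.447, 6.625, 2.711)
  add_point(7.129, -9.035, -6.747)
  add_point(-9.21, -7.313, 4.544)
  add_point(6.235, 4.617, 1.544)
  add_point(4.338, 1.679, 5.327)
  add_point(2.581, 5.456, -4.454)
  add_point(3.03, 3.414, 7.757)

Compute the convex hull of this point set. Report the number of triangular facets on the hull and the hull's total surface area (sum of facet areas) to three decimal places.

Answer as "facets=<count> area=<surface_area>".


facets=8 area=574.433

Hull vertices (6/7): indices [0, 1, 2, 4, 5, 6].

Per-facet area ½‖(b−a)×(c−a)‖:
  f1: (p5, p1, p2) → 139.7311
  f2: (p5, p1, p0) → 71.6032
  f3: (p5, p6, p2) → 102.1251
  f4: (p5, p6, p0) → 37.6569
  f5: (p4, p1, p2) → 128.9368
  f6: (p4, p6, p2) → 26.5331
  f7: (p4, p1, p0) → 56.6428
  f8: (p4, p6, p0) → 11.2043
Σ area = 574.433

Euler characteristic 6−12+8 = 2 ✓


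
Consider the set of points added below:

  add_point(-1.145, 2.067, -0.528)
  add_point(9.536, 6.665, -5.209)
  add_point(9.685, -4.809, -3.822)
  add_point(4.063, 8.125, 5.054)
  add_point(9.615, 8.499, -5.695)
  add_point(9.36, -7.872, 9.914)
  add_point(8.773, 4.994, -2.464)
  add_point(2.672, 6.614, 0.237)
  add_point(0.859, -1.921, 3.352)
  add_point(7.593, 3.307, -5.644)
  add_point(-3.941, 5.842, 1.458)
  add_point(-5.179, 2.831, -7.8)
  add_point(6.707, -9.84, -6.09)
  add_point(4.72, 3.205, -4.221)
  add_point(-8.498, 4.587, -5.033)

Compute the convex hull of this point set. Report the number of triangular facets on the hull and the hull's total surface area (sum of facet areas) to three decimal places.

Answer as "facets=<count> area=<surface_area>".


facets=14 area=893.015

Hull vertices (9/15): indices [2, 3, 4, 5, 8, 10, 11, 12, 14].

Facet areas (half cross-product norm):
  f1: (p5, p4, p2) → 88.5634
  f2: (p3, p4, p14) → 98.0560
  f3: (p3, p5, p4) → 105.1573
  f4: (p12, p4, p2) → 28.2694
  f5: (p12, p5, p2) → 43.5149
  f6: (p10, p3, p14) → 18.5159
  f7: (p10, p3, p5) → 78.6450
  f8: (p11, p4, p14) → 33.3404
  f9: (p11, p12, p14) → 29.0893
  f10: (p11, p12, p4) → 128.7032
  f11: (p8, p10, p14) → 35.3754
  f12: (p8, p10, p5) → 28.3356
  f13: (p8, p12, p14) → 95.5494
  f14: (p8, p12, p5) → 81.8999
Σ area = 893.015

Euler: V−E+F = 9−21+14 = 2.


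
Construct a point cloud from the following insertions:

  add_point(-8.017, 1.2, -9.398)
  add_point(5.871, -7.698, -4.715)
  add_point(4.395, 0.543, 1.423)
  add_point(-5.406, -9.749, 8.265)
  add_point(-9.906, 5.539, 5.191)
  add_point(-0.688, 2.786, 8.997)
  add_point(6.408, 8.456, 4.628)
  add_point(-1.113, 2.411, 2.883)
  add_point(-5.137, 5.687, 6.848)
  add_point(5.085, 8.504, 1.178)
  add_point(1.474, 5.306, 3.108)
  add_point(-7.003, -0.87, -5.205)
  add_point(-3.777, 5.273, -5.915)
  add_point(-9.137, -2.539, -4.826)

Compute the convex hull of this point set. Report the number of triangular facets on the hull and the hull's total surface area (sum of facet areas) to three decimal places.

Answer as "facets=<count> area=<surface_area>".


facets=16 area=937.485

Points on the hull: [0, 1, 3, 4, 5, 6, 8, 9, 12, 13] (10 of 14).

Per-facet area ½‖(b−a)×(c−a)‖:
  f1: (p1, p3, p6) → 156.3426
  f2: (p5, p3, p4) → 69.1369
  f3: (p5, p3, p6) → 44.7370
  f4: (p12, p0, p4) → 42.8006
  f5: (p12, p1, p0) → 55.2516
  f6: (p13, p3, p4) → 92.9104
  f7: (p13, p0, p4) → 37.8642
  f8: (p13, p1, p3) → 112.7001
  f9: (p13, p1, p0) → 47.6786
  f10: (p8, p6, p4) → 16.1204
  f11: (p8, p5, p4) → 7.8198
  f12: (p8, p5, p6) → 28.7320
  f13: (p9, p6, p4) → 29.0452
  f14: (p9, p12, p4) → 73.7917
  f15: (p9, p1, p6) → 30.5141
  f16: (p9, p12, p1) → 92.0398
Σ area = 937.485

Euler characteristic 10−24+16 = 2 ✓


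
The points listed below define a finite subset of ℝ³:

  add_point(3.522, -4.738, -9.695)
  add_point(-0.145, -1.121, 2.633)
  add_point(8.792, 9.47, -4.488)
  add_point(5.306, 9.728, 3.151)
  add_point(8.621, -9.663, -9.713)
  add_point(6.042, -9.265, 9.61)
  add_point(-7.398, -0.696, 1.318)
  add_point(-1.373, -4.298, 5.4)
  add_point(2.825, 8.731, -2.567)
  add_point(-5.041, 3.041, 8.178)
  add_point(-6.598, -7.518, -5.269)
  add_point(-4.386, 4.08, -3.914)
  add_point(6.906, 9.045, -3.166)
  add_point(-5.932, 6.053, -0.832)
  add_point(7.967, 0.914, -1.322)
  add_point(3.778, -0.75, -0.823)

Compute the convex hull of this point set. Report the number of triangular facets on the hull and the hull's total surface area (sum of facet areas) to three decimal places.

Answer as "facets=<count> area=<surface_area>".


facets=20 area=1131.834

Hull vertices (12/16): indices [0, 2, 3, 4, 5, 6, 7, 8, 9, 10, 11, 13].

Facet areas (half cross-product norm):
  f1: (p5, p4, p2) → 185.6563
  f2: (p7, p9, p6) → 29.8496
  f3: (p7, p9, p5) → 33.9377
  f4: (p3, p5, p2) → 81.6809
  f5: (p3, p9, p5) → 109.8721
  f6: (p10, p5, p4) → 142.6940
  f7: (p10, p7, p6) → 38.6186
  f8: (p10, p7, p5) → 50.4322
  f9: (p0, p4, p2) → 52.5295
  f10: (p0, p11, p2) → 88.9816
  f11: (p0, p10, p4) → 35.6250
  f12: (p0, p10, p11) → 63.1640
  f13: (p13, p3, p9) → 56.9194
  f14: (p13, p9, p6) → 28.6773
  f15: (p13, p10, p6) → 30.8046
  f16: (p13, p10, p11) → 20.4341
  f17: (p8, p3, p2) → 19.7909
  f18: (p8, p13, p3) → 28.5117
  f19: (p8, p11, p2) → 16.4362
  f20: (p8, p13, p11) → 17.2183
Σ area = 1131.834

Check V−E+F: 12 − 30 + 20 = 2.


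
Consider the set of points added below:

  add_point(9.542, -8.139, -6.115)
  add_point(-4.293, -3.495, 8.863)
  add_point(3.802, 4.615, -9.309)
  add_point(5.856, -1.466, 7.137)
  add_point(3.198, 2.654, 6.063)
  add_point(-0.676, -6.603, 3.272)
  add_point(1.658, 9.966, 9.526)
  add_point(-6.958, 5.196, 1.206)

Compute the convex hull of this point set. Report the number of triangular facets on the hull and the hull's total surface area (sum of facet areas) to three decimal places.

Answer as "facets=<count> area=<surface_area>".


facets=10 area=782.275

Points on the hull: [0, 1, 2, 3, 5, 6, 7] (7 of 8).

Per-facet area ½‖(b−a)×(c−a)‖:
  f1: (p2, p0, p7) → 106.5217
  f2: (p2, p6, p7) → 97.0447
  f3: (p2, p6, p0) → 140.9230
  f4: (p1, p6, p7) → 73.2047
  f5: (p5, p0, p7) → 89.0149
  f6: (p5, p1, p7) → 43.5621
  f7: (p3, p6, p0) → 72.0544
  f8: (p3, p1, p6) → 64.0383
  f9: (p3, p5, p0) → 62.9671
  f10: (p3, p5, p1) → 32.9441
Σ area = 782.275

Check V−E+F: 7 − 15 + 10 = 2.


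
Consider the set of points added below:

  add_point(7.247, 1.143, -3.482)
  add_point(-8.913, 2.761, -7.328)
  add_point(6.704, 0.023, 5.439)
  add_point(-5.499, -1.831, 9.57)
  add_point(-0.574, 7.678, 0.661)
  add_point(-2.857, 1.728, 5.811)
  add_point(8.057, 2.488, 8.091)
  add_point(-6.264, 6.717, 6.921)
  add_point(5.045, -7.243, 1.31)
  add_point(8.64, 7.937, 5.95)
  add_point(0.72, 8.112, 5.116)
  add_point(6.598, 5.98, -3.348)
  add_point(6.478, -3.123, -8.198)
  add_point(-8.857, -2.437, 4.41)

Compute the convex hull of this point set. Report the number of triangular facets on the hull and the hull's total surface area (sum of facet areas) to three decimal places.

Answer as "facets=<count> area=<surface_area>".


12 of the 14 inputs are extreme points: [0, 1, 3, 4, 6, 7, 8, 9, 10, 11, 12, 13].

Triangle areas on the boundary:
  f1: (p12, p8, p1) → 86.2504
  f2: (p13, p8, p1) → 96.3433
  f3: (p13, p3, p8) → 44.3744
  f4: (p13, p7, p1) → 62.5186
  f5: (p13, p7, p3) → 27.2255
  f6: (p6, p3, p8) → 79.5847
  f7: (p6, p12, p9) → 50.8656
  f8: (p6, p12, p8) → 63.2141
  f9: (p6, p7, p9) → 43.2144
  f10: (p6, p7, p3) → 62.4050
  f11: (p11, p12, p1) → 80.3746
  f12: (p0, p12, p9) → 4.1281
  f13: (p0, p11, p9) → 23.2553
  f14: (p0, p11, p12) → 11.6909
  f15: (p4, p11, p9) → 38.6497
  f16: (p4, p7, p1) → 53.4204
  f17: (p4, p11, p1) → 51.7498
  f18: (p10, p7, p9) → 11.7910
  f19: (p10, p4, p9) → 17.2095
  f20: (p10, p4, p7) → 17.0978
Σ area = 925.363

Euler: V−E+F = 12−30+20 = 2.

facets=20 area=925.363


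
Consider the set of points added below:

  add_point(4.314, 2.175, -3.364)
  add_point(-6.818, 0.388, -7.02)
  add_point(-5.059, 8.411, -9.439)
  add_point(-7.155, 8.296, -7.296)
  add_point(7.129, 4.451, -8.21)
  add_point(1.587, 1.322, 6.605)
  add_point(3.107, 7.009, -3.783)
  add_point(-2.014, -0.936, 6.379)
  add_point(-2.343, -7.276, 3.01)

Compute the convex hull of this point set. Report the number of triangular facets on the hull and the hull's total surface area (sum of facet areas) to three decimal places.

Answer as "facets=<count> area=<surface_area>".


Hull vertices (8/9): indices [1, 2, 3, 4, 5, 6, 7, 8].

Facet areas (half cross-product norm):
  f1: (p5, p8, p4) → 81.5084
  f2: (p1, p8, p4) → 97.1217
  f3: (p6, p5, p3) → 63.6644
  f4: (p6, p5, p4) → 33.9953
  f5: (p7, p5, p3) → 36.7774
  f6: (p7, p5, p8) → 12.9553
  f7: (p7, p1, p3) → 56.0575
  f8: (p7, p1, p8) → 47.6635
  f9: (p2, p1, p3) → 11.8726
  f10: (p2, p1, p4) → 54.7129
  f11: (p2, p6, p3) → 14.8516
  f12: (p2, p6, p4) → 32.1291
Σ area = 543.310

Euler characteristic 8−18+12 = 2 ✓

facets=12 area=543.310


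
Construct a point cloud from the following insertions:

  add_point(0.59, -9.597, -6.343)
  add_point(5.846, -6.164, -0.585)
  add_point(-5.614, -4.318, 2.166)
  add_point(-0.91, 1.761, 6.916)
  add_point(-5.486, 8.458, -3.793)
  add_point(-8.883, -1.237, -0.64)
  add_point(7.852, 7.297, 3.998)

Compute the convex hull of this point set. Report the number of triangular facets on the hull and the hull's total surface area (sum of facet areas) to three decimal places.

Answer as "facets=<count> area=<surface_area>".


facets=10 area=610.172

Hull vertices (7/7): indices [0, 1, 2, 3, 4, 5, 6].

Facet areas (half cross-product norm):
  f1: (p4, p0, p5) → 72.8601
  f2: (p4, p0, p6) → 143.0838
  f3: (p3, p4, p5) → 59.0047
  f4: (p3, p4, p6) → 70.9333
  f5: (p2, p0, p5) → 30.5454
  f6: (p2, p3, p5) → 23.4030
  f7: (p1, p0, p6) → 44.8665
  f8: (p1, p3, p6) → 66.5421
  f9: (p1, p2, p0) → 47.1125
  f10: (p1, p2, p3) → 51.8202
Σ area = 610.172

Euler: V−E+F = 7−15+10 = 2.


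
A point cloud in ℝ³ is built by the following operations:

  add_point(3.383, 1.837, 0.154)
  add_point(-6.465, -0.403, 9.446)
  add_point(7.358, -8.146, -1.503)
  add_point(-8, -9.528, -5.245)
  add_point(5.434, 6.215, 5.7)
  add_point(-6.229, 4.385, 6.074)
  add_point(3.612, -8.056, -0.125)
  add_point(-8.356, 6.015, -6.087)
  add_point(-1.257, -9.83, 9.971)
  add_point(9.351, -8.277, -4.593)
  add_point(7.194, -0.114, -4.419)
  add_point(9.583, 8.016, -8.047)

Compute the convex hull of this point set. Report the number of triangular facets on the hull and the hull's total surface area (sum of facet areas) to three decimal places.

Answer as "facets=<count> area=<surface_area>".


Hull vertices (9/12): indices [1, 2, 3, 4, 5, 7, 8, 9, 11].

Facet areas (half cross-product norm):
  f1: (p3, p11, p7) → 140.7299
  f2: (p4, p11, p7) → 120.4385
  f3: (p9, p3, p11) → 144.5582
  f4: (p9, p3, p8) → 130.3434
  f5: (p9, p4, p11) → 114.0796
  f6: (p1, p4, p8) → 76.1248
  f7: (p1, p3, p7) → 118.8048
  f8: (p1, p3, p8) → 86.7530
  f9: (p2, p4, p8) → 110.6950
  f10: (p2, p9, p8) → 4.4490
  f11: (p2, p9, p4) → 26.2768
  f12: (p5, p4, p7) → 73.0345
  f13: (p5, p1, p7) → 27.3544
  f14: (p5, p1, p4) → 34.0193
Σ area = 1207.661

Check V−E+F: 9 − 21 + 14 = 2.

facets=14 area=1207.661


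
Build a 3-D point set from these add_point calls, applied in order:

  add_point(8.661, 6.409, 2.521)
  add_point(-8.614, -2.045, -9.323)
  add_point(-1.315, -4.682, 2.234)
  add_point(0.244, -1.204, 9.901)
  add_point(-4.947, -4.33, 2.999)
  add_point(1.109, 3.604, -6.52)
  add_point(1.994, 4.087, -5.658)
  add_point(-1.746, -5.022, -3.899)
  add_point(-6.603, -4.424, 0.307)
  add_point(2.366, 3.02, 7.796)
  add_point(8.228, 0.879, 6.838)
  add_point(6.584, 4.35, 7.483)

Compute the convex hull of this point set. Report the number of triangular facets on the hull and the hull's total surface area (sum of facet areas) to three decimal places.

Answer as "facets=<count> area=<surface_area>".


facets=20 area=570.159

Points on the hull: [0, 1, 2, 3, 4, 5, 6, 7, 8, 9, 10, 11] (12 of 12).

Area of each hull facet:
  f1: (p10, p7, p0) → 55.3226
  f2: (p5, p7, p1) → 42.5154
  f3: (p8, p7, p1) → 29.1812
  f4: (p8, p9, p1) → 60.0294
  f5: (p8, p9, p3) → 31.3630
  f6: (p6, p7, p0) → 51.6608
  f7: (p6, p5, p7) → 5.8672
  f8: (p6, p9, p0) → 47.8804
  f9: (p6, p5, p1) → 3.4376
  f10: (p6, p9, p1) → 83.1165
  f11: (p11, p10, p0) → 11.2123
  f12: (p11, p9, p0) → 10.9750
  f13: (p11, p10, p3) → 16.6803
  f14: (p11, p9, p3) → 8.5805
  f15: (p2, p8, p7) → 15.8687
  f16: (p2, p10, p7) → 32.6216
  f17: (p2, p10, p3) → 37.6317
  f18: (p4, p8, p3) → 4.7110
  f19: (p4, p2, p3) → 15.9453
  f20: (p4, p2, p8) → 5.5587
Σ area = 570.159

Check V−E+F: 12 − 30 + 20 = 2.


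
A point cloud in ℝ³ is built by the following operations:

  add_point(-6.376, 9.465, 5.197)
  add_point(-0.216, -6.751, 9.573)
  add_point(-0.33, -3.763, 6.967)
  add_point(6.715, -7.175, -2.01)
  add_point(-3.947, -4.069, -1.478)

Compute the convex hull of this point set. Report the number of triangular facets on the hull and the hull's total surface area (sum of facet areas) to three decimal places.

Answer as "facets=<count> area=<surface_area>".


Hull vertices (4/5): indices [0, 1, 3, 4].

Triangle areas on the boundary:
  f1: (p1, p3, p0) → 120.8010
  f2: (p4, p3, p0) → 77.0841
  f3: (p4, p1, p0) → 90.3564
  f4: (p4, p1, p3) → 63.0912
Σ area = 351.333

Euler: V−E+F = 4−6+4 = 2.

facets=4 area=351.333


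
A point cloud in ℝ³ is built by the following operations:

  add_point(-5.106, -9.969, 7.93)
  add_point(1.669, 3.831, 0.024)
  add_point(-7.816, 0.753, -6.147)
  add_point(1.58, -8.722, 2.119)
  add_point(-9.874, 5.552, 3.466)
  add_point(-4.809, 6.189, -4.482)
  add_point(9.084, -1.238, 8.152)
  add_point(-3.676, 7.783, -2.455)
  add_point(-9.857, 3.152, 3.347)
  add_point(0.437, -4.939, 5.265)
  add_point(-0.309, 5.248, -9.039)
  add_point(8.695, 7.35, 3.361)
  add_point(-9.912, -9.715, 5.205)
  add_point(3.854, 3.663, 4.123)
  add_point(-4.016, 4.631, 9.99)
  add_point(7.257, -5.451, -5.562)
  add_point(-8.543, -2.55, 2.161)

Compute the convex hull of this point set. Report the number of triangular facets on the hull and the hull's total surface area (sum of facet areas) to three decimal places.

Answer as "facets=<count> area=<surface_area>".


Extreme-point indices: [0, 2, 3, 4, 5, 6, 7, 8, 10, 11, 12, 14, 15] — 13 of 17 on the boundary.

Triangle areas on the boundary:
  f1: (p0, p14, p12) → 40.7284
  f2: (p0, p14, p6) → 100.1576
  f3: (p4, p14, p12) → 66.5539
  f4: (p4, p14, p7) → 38.9827
  f5: (p11, p14, p6) → 67.2778
  f6: (p11, p14, p7) → 80.6460
  f7: (p11, p15, p6) → 69.5432
  f8: (p2, p15, p12) → 125.5018
  f9: (p3, p15, p6) → 60.6793
  f10: (p3, p0, p6) → 53.1590
  f11: (p3, p15, p12) → 38.8354
  f12: (p3, p0, p12) → 23.4115
  f13: (p10, p11, p7) → 53.4121
  f14: (p10, p11, p15) → 94.9978
  f15: (p10, p2, p15) → 62.4647
  f16: (p8, p4, p12) → 3.0003
  f17: (p8, p2, p12) → 64.6898
  f18: (p8, p2, p4) → 11.5093
  f19: (p5, p10, p7) → 8.6693
  f20: (p5, p10, p2) → 20.8120
  f21: (p5, p4, p7) → 12.4534
  f22: (p5, p2, p4) → 30.2538
Σ area = 1127.739

Check V−E+F: 13 − 33 + 22 = 2.

facets=22 area=1127.739


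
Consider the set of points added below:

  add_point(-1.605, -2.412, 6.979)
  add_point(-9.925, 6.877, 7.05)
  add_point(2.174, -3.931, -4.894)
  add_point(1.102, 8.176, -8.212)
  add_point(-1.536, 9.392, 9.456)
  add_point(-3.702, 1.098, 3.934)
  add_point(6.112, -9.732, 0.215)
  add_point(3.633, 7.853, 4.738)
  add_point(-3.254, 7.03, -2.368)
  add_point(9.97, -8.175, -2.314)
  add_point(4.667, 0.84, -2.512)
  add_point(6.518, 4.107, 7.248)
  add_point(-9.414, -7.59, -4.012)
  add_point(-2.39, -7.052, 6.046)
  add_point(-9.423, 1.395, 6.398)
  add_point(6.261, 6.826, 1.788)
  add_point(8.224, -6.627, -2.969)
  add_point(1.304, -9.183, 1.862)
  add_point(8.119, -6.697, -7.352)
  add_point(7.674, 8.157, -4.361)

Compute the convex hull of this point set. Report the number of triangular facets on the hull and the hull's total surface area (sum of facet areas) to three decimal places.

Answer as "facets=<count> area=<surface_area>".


facets=26 area=1196.172

Extreme-point indices: [0, 1, 3, 4, 6, 7, 9, 11, 12, 13, 14, 15, 17, 18, 19] — 15 of 20 on the boundary.

Facet areas (half cross-product norm):
  f1: (p4, p3, p1) → 80.4619
  f2: (p12, p3, p1) → 153.2982
  f3: (p19, p4, p3) → 63.3110
  f4: (p18, p12, p3) → 137.0974
  f5: (p18, p19, p9) → 42.0182
  f6: (p18, p19, p3) → 57.5836
  f7: (p14, p4, p1) → 24.5492
  f8: (p14, p12, p1) → 25.8339
  f9: (p11, p0, p4) → 49.1936
  f10: (p11, p19, p9) → 92.8827
  f11: (p13, p11, p0) → 16.8721
  f12: (p13, p14, p12) → 64.2833
  f13: (p13, p0, p4) → 4.5770
  f14: (p13, p14, p4) → 63.6692
  f15: (p7, p19, p4) → 16.4407
  f16: (p7, p11, p4) → 18.6636
  f17: (p6, p18, p9) → 12.9636
  f18: (p6, p18, p12) → 68.0508
  f19: (p6, p11, p9) → 37.7088
  f20: (p6, p13, p11) → 73.8073
  f21: (p15, p11, p19) → 6.9506
  f22: (p15, p7, p19) → 8.2639
  f23: (p15, p7, p11) → 10.7391
  f24: (p17, p13, p12) → 35.6489
  f25: (p17, p6, p12) → 23.1500
  f26: (p17, p6, p13) → 8.1535
Σ area = 1196.172

Euler: V−E+F = 15−39+26 = 2.


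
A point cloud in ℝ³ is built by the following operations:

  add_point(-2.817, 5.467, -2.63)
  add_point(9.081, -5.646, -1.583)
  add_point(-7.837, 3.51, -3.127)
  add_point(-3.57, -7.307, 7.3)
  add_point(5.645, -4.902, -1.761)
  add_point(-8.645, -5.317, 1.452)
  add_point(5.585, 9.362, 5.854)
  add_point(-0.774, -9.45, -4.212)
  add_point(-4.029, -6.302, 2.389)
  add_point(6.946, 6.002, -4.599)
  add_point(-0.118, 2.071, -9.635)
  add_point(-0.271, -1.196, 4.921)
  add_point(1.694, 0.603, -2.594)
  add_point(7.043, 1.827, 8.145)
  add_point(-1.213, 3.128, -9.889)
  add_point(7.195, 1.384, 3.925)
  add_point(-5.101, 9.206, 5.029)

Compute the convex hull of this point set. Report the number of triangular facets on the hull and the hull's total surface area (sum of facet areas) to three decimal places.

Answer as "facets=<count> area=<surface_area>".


Extreme-point indices: [1, 2, 3, 5, 6, 7, 9, 10, 13, 14, 16] — 11 of 17 on the boundary.

Facet areas (half cross-product norm):
  f1: (p3, p16, p5) → 61.2398
  f2: (p7, p14, p5) → 71.8320
  f3: (p7, p3, p5) → 41.4593
  f4: (p7, p3, p1) → 65.3020
  f5: (p9, p16, p6) → 59.2345
  f6: (p9, p16, p14) → 77.5433
  f7: (p2, p14, p5) → 44.2941
  f8: (p2, p16, p5) → 50.9076
  f9: (p2, p16, p14) → 44.7683
  f10: (p13, p3, p1) → 82.7953
  f11: (p13, p9, p1) → 69.3548
  f12: (p13, p9, p6) → 44.2754
  f13: (p13, p16, p6) → 42.1459
  f14: (p13, p3, p16) → 96.8692
  f15: (p10, p7, p1) → 67.0204
  f16: (p10, p7, p14) → 7.4543
  f17: (p10, p9, p1) → 57.6749
  f18: (p10, p9, p14) → 6.9347
Σ area = 991.106

Euler: V−E+F = 11−27+18 = 2.

facets=18 area=991.106


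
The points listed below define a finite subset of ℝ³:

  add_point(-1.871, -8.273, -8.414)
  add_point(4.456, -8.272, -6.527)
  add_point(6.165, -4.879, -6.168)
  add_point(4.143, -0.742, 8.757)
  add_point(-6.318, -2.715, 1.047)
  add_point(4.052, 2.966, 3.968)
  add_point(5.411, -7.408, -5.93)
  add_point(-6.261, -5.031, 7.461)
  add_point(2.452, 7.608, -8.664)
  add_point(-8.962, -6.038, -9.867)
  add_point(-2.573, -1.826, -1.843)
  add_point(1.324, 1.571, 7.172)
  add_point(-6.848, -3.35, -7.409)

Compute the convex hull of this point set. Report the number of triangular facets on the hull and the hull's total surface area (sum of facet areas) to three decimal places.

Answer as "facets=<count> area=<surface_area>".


Points on the hull: [0, 1, 2, 3, 4, 5, 6, 7, 8, 9, 11, 12] (12 of 13).

Area of each hull facet:
  f1: (p0, p8, p9) → 62.2953
  f2: (p12, p8, p9) → 19.8295
  f3: (p12, p4, p9) → 13.4425
  f4: (p12, p4, p8) → 61.2858
  f5: (p11, p4, p8) → 85.2418
  f6: (p1, p8, p2) → 18.2220
  f7: (p1, p0, p8) → 52.6500
  f8: (p5, p11, p8) → 21.1927
  f9: (p5, p11, p3) → 8.8080
  f10: (p5, p8, p2) → 76.1714
  f11: (p5, p3, p2) → 38.1469
  f12: (p6, p3, p2) → 20.5172
  f13: (p6, p1, p2) → 1.2760
  f14: (p6, p1, p3) → 9.3552
  f15: (p7, p1, p3) → 93.3776
  f16: (p7, p1, p0) → 55.4060
  f17: (p7, p11, p3) → 19.7986
  f18: (p7, p11, p4) → 33.2689
  f19: (p7, p4, p9) → 24.8868
  f20: (p7, p0, p9) → 63.1223
Σ area = 778.294

Euler: V−E+F = 12−30+20 = 2.

facets=20 area=778.294


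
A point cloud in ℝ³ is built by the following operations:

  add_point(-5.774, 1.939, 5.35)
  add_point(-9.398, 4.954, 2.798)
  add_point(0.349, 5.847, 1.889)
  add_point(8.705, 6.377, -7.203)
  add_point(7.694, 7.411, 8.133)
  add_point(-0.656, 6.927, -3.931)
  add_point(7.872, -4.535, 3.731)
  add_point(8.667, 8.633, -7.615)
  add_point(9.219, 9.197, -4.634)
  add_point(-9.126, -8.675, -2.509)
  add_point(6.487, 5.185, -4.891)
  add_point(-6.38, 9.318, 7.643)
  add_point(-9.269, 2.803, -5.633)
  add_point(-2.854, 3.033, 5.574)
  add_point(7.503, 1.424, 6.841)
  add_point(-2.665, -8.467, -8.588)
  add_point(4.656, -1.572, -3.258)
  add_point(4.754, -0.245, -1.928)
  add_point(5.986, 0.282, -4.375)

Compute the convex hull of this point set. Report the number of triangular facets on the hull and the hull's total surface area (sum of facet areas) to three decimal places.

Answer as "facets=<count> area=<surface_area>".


facets=22 area=1131.629

Hull vertices (13/19): indices [0, 1, 3, 4, 5, 6, 7, 8, 9, 11, 12, 14, 15].

Per-facet area ½‖(b−a)×(c−a)‖:
  f1: (p11, p4, p8) → 92.0494
  f2: (p11, p12, p1) → 18.8736
  f3: (p7, p12, p15) → 123.5576
  f4: (p7, p11, p8) → 27.2037
  f5: (p9, p12, p1) → 51.7549
  f6: (p9, p12, p15) → 51.7821
  f7: (p3, p7, p15) → 14.0895
  f8: (p3, p7, p8) → 3.5364
  f9: (p5, p11, p12) → 62.9179
  f10: (p5, p7, p12) → 28.0950
  f11: (p5, p7, p11) → 48.4256
  f12: (p6, p9, p15) → 73.9490
  f13: (p6, p4, p8) → 80.7526
  f14: (p6, p3, p8) → 29.7327
  f15: (p6, p3, p15) → 122.1662
  f16: (p0, p6, p9) → 101.9381
  f17: (p0, p11, p1) → 18.5786
  f18: (p0, p9, p1) → 36.5207
  f19: (p14, p6, p4) → 5.7361
  f20: (p14, p0, p6) → 44.9729
  f21: (p14, p11, p4) → 43.3527
  f22: (p14, p0, p11) → 51.6439
Σ area = 1131.629

Euler: V−E+F = 13−33+22 = 2.


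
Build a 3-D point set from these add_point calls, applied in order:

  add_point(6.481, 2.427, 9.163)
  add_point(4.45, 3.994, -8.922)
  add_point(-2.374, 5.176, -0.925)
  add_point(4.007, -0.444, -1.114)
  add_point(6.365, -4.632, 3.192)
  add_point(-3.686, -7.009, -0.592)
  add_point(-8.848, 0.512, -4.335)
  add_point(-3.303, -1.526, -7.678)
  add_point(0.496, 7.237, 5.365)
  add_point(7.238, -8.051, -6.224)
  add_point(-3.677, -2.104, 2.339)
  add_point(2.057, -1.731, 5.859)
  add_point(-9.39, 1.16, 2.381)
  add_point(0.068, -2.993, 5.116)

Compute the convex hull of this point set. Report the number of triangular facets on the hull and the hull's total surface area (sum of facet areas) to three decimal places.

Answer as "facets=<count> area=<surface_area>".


facets=18 area=769.975

Extreme-point indices: [0, 1, 2, 4, 5, 6, 7, 8, 9, 12, 13] — 11 of 14 on the boundary.

Area of each hull facet:
  f1: (p0, p8, p12) → 46.9890
  f2: (p0, p1, p9) → 109.6028
  f3: (p0, p1, p8) → 64.5610
  f4: (p7, p1, p9) → 55.7373
  f5: (p2, p8, p12) → 31.2744
  f6: (p2, p1, p8) → 34.3730
  f7: (p5, p7, p9) → 51.8707
  f8: (p4, p0, p9) → 23.4714
  f9: (p4, p5, p9) → 52.4642
  f10: (p6, p5, p12) → 32.2081
  f11: (p6, p5, p7) → 29.5433
  f12: (p6, p2, p12) → 27.1450
  f13: (p6, p7, p1) → 27.1850
  f14: (p6, p2, p1) → 45.5431
  f15: (p13, p4, p0) → 29.3161
  f16: (p13, p4, p5) → 26.7139
  f17: (p13, p0, p12) → 43.2962
  f18: (p13, p5, p12) → 38.6808
Σ area = 769.975

Check V−E+F: 11 − 27 + 18 = 2.


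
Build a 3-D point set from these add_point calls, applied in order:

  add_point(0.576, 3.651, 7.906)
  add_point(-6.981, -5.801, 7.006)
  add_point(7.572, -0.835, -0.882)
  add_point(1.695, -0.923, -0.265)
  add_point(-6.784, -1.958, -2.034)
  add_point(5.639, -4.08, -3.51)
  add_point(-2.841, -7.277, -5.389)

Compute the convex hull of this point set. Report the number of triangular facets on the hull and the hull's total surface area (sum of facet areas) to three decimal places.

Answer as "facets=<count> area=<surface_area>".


facets=8 area=404.583

6 of the 7 inputs are extreme points: [0, 1, 2, 4, 5, 6].

Area of each hull facet:
  f1: (p0, p2, p1) → 73.3774
  f2: (p4, p0, p1) → 57.7365
  f3: (p4, p6, p1) → 36.0712
  f4: (p4, p0, p2) → 76.2533
  f5: (p5, p2, p1) → 37.9827
  f6: (p5, p6, p1) → 60.7561
  f7: (p5, p4, p2) → 28.4322
  f8: (p5, p4, p6) → 33.9741
Σ area = 404.583

Check V−E+F: 6 − 12 + 8 = 2.


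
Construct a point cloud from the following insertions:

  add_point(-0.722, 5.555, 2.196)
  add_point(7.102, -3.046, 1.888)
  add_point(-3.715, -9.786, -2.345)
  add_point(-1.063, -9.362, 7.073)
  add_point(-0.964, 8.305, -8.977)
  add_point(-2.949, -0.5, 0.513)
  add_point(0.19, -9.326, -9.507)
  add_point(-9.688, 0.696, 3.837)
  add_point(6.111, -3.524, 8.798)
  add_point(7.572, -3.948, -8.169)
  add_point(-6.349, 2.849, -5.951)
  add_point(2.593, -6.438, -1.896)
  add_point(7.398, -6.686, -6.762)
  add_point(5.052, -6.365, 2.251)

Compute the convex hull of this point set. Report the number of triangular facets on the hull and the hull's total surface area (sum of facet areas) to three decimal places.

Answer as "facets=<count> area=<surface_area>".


facets=20 area=919.834

Extreme-point indices: [0, 1, 2, 3, 4, 6, 7, 8, 9, 10, 12, 13] — 12 of 14 on the boundary.

Per-facet area ½‖(b−a)×(c−a)‖:
  f1: (p6, p4, p9) → 69.0172
  f2: (p0, p4, p7) → 57.5765
  f3: (p0, p8, p7) → 67.7980
  f4: (p1, p4, p9) → 75.5052
  f5: (p1, p0, p4) → 66.0134
  f6: (p1, p0, p8) → 40.5899
  f7: (p10, p4, p7) → 31.8494
  f8: (p10, p6, p4) → 57.9074
  f9: (p2, p10, p7) → 65.4897
  f10: (p2, p10, p6) → 53.6941
  f11: (p12, p6, p9) → 12.3537
  f12: (p12, p1, p9) → 14.4309
  f13: (p12, p1, p8) → 15.1194
  f14: (p3, p8, p7) → 64.0144
  f15: (p3, p2, p7) → 62.1141
  f16: (p3, p2, p6) → 28.1287
  f17: (p3, p12, p6) → 65.2880
  f18: (p13, p12, p8) → 17.4767
  f19: (p13, p3, p8) → 28.9380
  f20: (p13, p3, p12) → 26.5291
Σ area = 919.834

Check V−E+F: 12 − 30 + 20 = 2.


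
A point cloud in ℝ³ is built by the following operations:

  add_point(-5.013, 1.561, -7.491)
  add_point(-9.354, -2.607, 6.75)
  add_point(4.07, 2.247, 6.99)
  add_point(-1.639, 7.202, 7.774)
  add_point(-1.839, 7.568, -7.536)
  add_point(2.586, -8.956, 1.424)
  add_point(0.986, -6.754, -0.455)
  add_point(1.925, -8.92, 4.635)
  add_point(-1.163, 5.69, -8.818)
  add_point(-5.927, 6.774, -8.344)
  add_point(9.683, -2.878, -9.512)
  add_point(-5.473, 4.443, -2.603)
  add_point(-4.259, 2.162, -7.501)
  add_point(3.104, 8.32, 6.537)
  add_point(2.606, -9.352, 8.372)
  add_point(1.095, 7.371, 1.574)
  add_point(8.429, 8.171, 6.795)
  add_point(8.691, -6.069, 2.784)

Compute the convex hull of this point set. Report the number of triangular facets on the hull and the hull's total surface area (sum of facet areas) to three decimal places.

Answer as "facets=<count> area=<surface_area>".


Hull vertices (14/18): indices [0, 1, 3, 4, 5, 6, 7, 8, 9, 10, 13, 14, 16, 17].

Area of each hull facet:
  f1: (p3, p9, p1) → 100.9334
  f2: (p3, p9, p13) → 41.9377
  f3: (p3, p14, p1) → 85.4418
  f4: (p3, p16, p13) → 5.1326
  f5: (p3, p16, p14) → 85.8971
  f6: (p7, p14, p1) → 25.0046
  f7: (p7, p5, p1) → 20.2137
  f8: (p7, p5, p14) → 2.4531
  f9: (p0, p9, p10) → 37.6694
  f10: (p0, p9, p1) → 38.6479
  f11: (p17, p16, p10) → 94.2452
  f12: (p17, p16, p14) → 64.7793
  f13: (p17, p5, p10) → 43.8824
  f14: (p17, p5, p14) → 23.5973
  f15: (p8, p9, p10) → 14.6531
  f16: (p4, p9, p13) → 27.2879
  f17: (p4, p16, p13) → 36.9257
  f18: (p4, p8, p9) → 5.0301
  f19: (p4, p16, p10) → 131.7914
  f20: (p4, p8, p10) → 11.0308
  f21: (p6, p5, p10) → 20.9386
  f22: (p6, p0, p10) → 78.7191
  f23: (p6, p5, p1) → 21.0849
  f24: (p6, p0, p1) → 79.2464
Σ area = 1096.544

Euler: V−E+F = 14−36+24 = 2.

facets=24 area=1096.544


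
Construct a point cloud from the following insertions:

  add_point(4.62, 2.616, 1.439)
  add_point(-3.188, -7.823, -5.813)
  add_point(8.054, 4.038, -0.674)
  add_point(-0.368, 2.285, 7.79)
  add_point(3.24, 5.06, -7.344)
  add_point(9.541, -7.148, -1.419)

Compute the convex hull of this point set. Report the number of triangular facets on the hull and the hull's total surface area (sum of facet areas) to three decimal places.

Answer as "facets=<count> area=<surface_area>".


5 of the 6 inputs are extreme points: [1, 2, 3, 4, 5].

Area of each hull facet:
  f1: (p4, p5, p1) → 88.1599
  f2: (p3, p5, p1) → 103.8677
  f3: (p3, p4, p1) → 106.7885
  f4: (p2, p4, p5) → 46.3727
  f5: (p2, p3, p5) → 68.2386
  f6: (p2, p3, p4) → 49.2275
Σ area = 462.655

Euler characteristic 5−9+6 = 2 ✓

facets=6 area=462.655
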